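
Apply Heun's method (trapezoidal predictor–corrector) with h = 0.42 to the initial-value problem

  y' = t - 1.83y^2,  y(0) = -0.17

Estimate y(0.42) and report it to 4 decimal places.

Heun: k1 = f(t_n, y_n); k2 = f(t_n + h, y_n + h·k1); y_{n+1} = y_n + (h/2)·(k1 + k2).
t=0.000000, y=-0.170000:
  k1 = f(0.000000, -0.170000) = -0.052887
  k2 = f(0.420000, -0.192213) = 0.352389
  y ← -0.170000 + (0.42/2)·(-0.052887 + 0.352389) = -0.107104
y(0.42) ≈ -0.1071

-0.1071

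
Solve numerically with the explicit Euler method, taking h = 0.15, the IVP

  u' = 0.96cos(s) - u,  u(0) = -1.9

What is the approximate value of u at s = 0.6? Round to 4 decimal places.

Euler: u_{n+1} = u_n + h·f(s_n, u_n).
s=0.000000, u=-1.900000: f=2.860000 → u ← -1.900000 + 0.15·2.860000 = -1.471000
s=0.150000, u=-1.471000: f=2.420220 → u ← -1.471000 + 0.15·2.420220 = -1.107967
s=0.300000, u=-1.107967: f=2.025090 → u ← -1.107967 + 0.15·2.025090 = -0.804203
s=0.450000, u=-0.804203: f=1.668633 → u ← -0.804203 + 0.15·1.668633 = -0.553909
u(0.6) ≈ -0.5539

-0.5539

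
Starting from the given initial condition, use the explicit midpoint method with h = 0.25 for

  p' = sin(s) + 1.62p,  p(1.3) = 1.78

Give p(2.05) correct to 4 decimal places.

Midpoint: k1 = f(s_n, p_n); k2 = f(s_n + h/2, p_n + (h/2)·k1); p_{n+1} = p_n + h·k2.
s=1.300000, p=1.780000:
  k1 = f(1.300000, 1.780000) = 3.847158
  k2 = f(1.425000, 2.260895) = 4.652040
  p ← 1.780000 + 0.25·4.652040 = 2.943010
s=1.550000, p=2.943010:
  k1 = f(1.550000, 2.943010) = 5.767460
  k2 = f(1.675000, 3.663943) = 6.930163
  p ← 2.943010 + 0.25·6.930163 = 4.675551
s=1.800000, p=4.675551:
  k1 = f(1.800000, 4.675551) = 8.548240
  k2 = f(1.925000, 5.744081) = 10.243334
  p ← 4.675551 + 0.25·10.243334 = 7.236384
p(2.05) ≈ 7.2364

7.2364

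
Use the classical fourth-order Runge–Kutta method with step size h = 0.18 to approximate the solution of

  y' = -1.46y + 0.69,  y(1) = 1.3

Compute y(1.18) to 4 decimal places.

RK4: k1 = f(x_n, y_n); k2 = f(x_n + h/2, y_n + (h/2)·k1); k3 = f(x_n + h/2, y_n + (h/2)·k2); k4 = f(x_n + h, y_n + h·k3); y_{n+1} = y_n + (h/6)·(k1 + 2k2 + 2k3 + k4).
x=1.000000, y=1.300000:
  k1 = f(1.000000, 1.300000) = -1.208000
  k2 = f(1.090000, 1.191280) = -1.049269
  k3 = f(1.090000, 1.205566) = -1.070126
  k4 = f(1.180000, 1.107377) = -0.926771
  y ← 1.300000 + (0.18/6)·(k1 + 2k2 + 2k3 + k4) = 1.108793
y(1.18) ≈ 1.1088

1.1088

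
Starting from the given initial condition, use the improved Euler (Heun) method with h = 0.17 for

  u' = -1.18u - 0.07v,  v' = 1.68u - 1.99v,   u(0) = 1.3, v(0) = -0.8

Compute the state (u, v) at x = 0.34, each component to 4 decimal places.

0.8778, 0.0063

Heun on (u,v): k1 = f(x_n, state_n); k2 = f(x_n + h, state_n + h·k1); state_{n+1} = state_n + (h/2)·(k1 + k2).
0.000000: (1.300000, -0.800000)
  k1 = (-1.478000, 3.776000)
  predictor → (1.048740, -0.158080)
  k2 = (-1.226448, 2.076462)
  → (1.070122, -0.302541)
0.170000: (1.070122, -0.302541)
  k1 = (-1.241566, 2.399861)
  predictor → (0.859056, 0.105436)
  k2 = (-1.021066, 1.233397)
  → (0.877798, 0.006286)
(u(0.34), v(0.34)) ≈ (0.8778, 0.0063)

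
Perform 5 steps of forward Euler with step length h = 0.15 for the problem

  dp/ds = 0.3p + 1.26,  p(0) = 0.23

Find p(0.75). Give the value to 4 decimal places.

1.3206

Euler: p_{n+1} = p_n + h·f(s_n, p_n).
s=0.000000, p=0.230000: f=1.329000 → p ← 0.230000 + 0.15·1.329000 = 0.429350
s=0.150000, p=0.429350: f=1.388805 → p ← 0.429350 + 0.15·1.388805 = 0.637671
s=0.300000, p=0.637671: f=1.451301 → p ← 0.637671 + 0.15·1.451301 = 0.855366
s=0.450000, p=0.855366: f=1.516610 → p ← 0.855366 + 0.15·1.516610 = 1.082857
s=0.600000, p=1.082857: f=1.584857 → p ← 1.082857 + 0.15·1.584857 = 1.320586
p(0.75) ≈ 1.3206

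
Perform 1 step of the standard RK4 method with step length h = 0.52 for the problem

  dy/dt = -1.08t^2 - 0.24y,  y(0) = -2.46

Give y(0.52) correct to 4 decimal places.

-2.2205

RK4: k1 = f(t_n, y_n); k2 = f(t_n + h/2, y_n + (h/2)·k1); k3 = f(t_n + h/2, y_n + (h/2)·k2); k4 = f(t_n + h, y_n + h·k3); y_{n+1} = y_n + (h/6)·(k1 + 2k2 + 2k3 + k4).
t=0.000000, y=-2.460000:
  k1 = f(0.000000, -2.460000) = 0.590400
  k2 = f(0.260000, -2.306496) = 0.480551
  k3 = f(0.260000, -2.335057) = 0.487406
  k4 = f(0.520000, -2.206549) = 0.237540
  y ← -2.460000 + (0.52/6)·(k1 + 2k2 + 2k3 + k4) = -2.220466
y(0.52) ≈ -2.2205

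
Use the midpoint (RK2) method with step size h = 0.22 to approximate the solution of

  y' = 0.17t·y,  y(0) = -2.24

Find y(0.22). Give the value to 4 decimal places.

-2.2492

Midpoint: k1 = f(t_n, y_n); k2 = f(t_n + h/2, y_n + (h/2)·k1); y_{n+1} = y_n + h·k2.
t=0.000000, y=-2.240000:
  k1 = f(0.000000, -2.240000) = 0.000000
  k2 = f(0.110000, -2.240000) = -0.041888
  y ← -2.240000 + 0.22·(-0.041888) = -2.249215
y(0.22) ≈ -2.2492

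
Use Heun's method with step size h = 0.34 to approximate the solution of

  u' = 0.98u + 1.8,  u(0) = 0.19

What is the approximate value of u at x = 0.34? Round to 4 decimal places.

Heun: k1 = f(x_n, u_n); k2 = f(x_n + h, u_n + h·k1); u_{n+1} = u_n + (h/2)·(k1 + k2).
x=0.000000, u=0.190000:
  k1 = f(0.000000, 0.190000) = 1.986200
  k2 = f(0.340000, 0.865308) = 2.648002
  u ← 0.190000 + (0.34/2)·(1.986200 + 2.648002) = 0.977814
u(0.34) ≈ 0.9778

0.9778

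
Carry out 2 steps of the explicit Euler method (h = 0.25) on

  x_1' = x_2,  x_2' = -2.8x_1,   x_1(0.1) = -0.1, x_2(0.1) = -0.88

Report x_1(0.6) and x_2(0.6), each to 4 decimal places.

-0.5225, -0.5860

Euler on (x_1,x_2): x_1_{n+1} = x_1_n + h·x_1', x_2_{n+1} = x_2_n + h·x_2'.
0.100000: (-0.100000, -0.880000); f=(-0.880000, 0.280000) → (-0.320000, -0.810000)
0.350000: (-0.320000, -0.810000); f=(-0.810000, 0.896000) → (-0.522500, -0.586000)
(x_1(0.6), x_2(0.6)) ≈ (-0.5225, -0.5860)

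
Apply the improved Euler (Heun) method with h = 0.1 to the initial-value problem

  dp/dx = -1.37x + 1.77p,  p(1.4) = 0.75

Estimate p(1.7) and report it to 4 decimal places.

0.4453

Heun: k1 = f(x_n, p_n); k2 = f(x_n + h, p_n + h·k1); p_{n+1} = p_n + (h/2)·(k1 + k2).
x=1.400000, p=0.750000:
  k1 = f(1.400000, 0.750000) = -0.590500
  k2 = f(1.500000, 0.690950) = -0.832018
  p ← 0.750000 + (0.1/2)·(-0.590500 + (-0.832018)) = 0.678874
x=1.500000, p=0.678874:
  k1 = f(1.500000, 0.678874) = -0.853393
  k2 = f(1.600000, 0.593535) = -1.141443
  p ← 0.678874 + (0.1/2)·(-0.853393 + (-1.141443)) = 0.579132
x=1.600000, p=0.579132:
  k1 = f(1.600000, 0.579132) = -1.166936
  k2 = f(1.700000, 0.462439) = -1.510484
  p ← 0.579132 + (0.1/2)·(-1.166936 + (-1.510484)) = 0.445261
p(1.7) ≈ 0.4453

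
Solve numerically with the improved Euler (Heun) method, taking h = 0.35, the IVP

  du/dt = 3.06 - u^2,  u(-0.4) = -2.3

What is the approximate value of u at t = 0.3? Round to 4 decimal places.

-16.0470

Heun: k1 = f(t_n, u_n); k2 = f(t_n + h, u_n + h·k1); u_{n+1} = u_n + (h/2)·(k1 + k2).
t=-0.400000, u=-2.300000:
  k1 = f(-0.400000, -2.300000) = -2.230000
  k2 = f(-0.050000, -3.080500) = -6.429480
  u ← -2.300000 + (0.35/2)·(-2.230000 + (-6.429480)) = -3.815409
t=-0.050000, u=-3.815409:
  k1 = f(-0.050000, -3.815409) = -11.497346
  k2 = f(0.300000, -7.839480) = -58.397450
  u ← -3.815409 + (0.35/2)·(-11.497346 + (-58.397450)) = -16.046998
u(0.3) ≈ -16.0470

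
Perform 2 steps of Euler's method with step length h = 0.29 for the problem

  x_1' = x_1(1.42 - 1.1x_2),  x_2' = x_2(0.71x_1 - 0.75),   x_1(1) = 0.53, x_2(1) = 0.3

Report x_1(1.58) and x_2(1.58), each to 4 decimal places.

0.9253, 0.2477

Euler on (x_1,x_2): x_1_{n+1} = x_1_n + h·x_1', x_2_{n+1} = x_2_n + h·x_2'.
1.000000: (0.530000, 0.300000); f=(0.577700, -0.112110) → (0.697533, 0.267488)
1.290000: (0.697533, 0.267488); f=(0.785257, -0.068143) → (0.925258, 0.247727)
(x_1(1.58), x_2(1.58)) ≈ (0.9253, 0.2477)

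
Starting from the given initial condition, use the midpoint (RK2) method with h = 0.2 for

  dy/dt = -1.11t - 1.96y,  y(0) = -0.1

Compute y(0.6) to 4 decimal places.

Midpoint: k1 = f(t_n, y_n); k2 = f(t_n + h/2, y_n + (h/2)·k1); y_{n+1} = y_n + h·k2.
t=0.000000, y=-0.100000:
  k1 = f(0.000000, -0.100000) = 0.196000
  k2 = f(0.100000, -0.080400) = 0.046584
  y ← -0.100000 + 0.2·0.046584 = -0.090683
t=0.200000, y=-0.090683:
  k1 = f(0.200000, -0.090683) = -0.044261
  k2 = f(0.300000, -0.095109) = -0.146586
  y ← -0.090683 + 0.2·(-0.146586) = -0.120000
t=0.400000, y=-0.120000:
  k1 = f(0.400000, -0.120000) = -0.208799
  k2 = f(0.500000, -0.140880) = -0.278875
  y ← -0.120000 + 0.2·(-0.278875) = -0.175775
y(0.6) ≈ -0.1758

-0.1758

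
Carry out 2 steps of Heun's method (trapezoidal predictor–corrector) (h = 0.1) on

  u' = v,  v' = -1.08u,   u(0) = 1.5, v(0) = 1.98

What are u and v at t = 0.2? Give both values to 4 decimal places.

1.8615, 1.6150

Heun on (u,v): k1 = f(t_n, state_n); k2 = f(t_n + h, state_n + h·k1); state_{n+1} = state_n + (h/2)·(k1 + k2).
0.000000: (1.500000, 1.980000)
  k1 = (1.980000, -1.620000)
  predictor → (1.698000, 1.818000)
  k2 = (1.818000, -1.833840)
  → (1.689900, 1.807308)
0.100000: (1.689900, 1.807308)
  k1 = (1.807308, -1.825092)
  predictor → (1.870631, 1.624799)
  k2 = (1.624799, -2.020281)
  → (1.861505, 1.615039)
(u(0.2), v(0.2)) ≈ (1.8615, 1.6150)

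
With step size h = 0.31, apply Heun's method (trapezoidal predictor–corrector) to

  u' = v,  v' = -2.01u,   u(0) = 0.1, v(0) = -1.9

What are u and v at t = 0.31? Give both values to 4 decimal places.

Heun on (u,v): k1 = f(t_n, state_n); k2 = f(t_n + h, state_n + h·k1); state_{n+1} = state_n + (h/2)·(k1 + k2).
0.000000: (0.100000, -1.900000)
  k1 = (-1.900000, -0.201000)
  predictor → (-0.489000, -1.962310)
  k2 = (-1.962310, 0.982890)
  → (-0.498658, -1.778807)
(u(0.31), v(0.31)) ≈ (-0.4987, -1.7788)

-0.4987, -1.7788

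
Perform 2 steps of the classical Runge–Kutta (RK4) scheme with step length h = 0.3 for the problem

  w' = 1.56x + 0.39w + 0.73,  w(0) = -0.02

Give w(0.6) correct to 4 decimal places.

0.7723

RK4: k1 = f(x_n, w_n); k2 = f(x_n + h/2, w_n + (h/2)·k1); k3 = f(x_n + h/2, w_n + (h/2)·k2); k4 = f(x_n + h, w_n + h·k3); w_{n+1} = w_n + (h/6)·(k1 + 2k2 + 2k3 + k4).
x=0.000000, w=-0.020000:
  k1 = f(0.000000, -0.020000) = 0.722200
  k2 = f(0.150000, 0.088330) = 0.998449
  k3 = f(0.150000, 0.129767) = 1.014609
  k4 = f(0.300000, 0.284383) = 1.308909
  w ← -0.020000 + (0.3/6)·(k1 + 2k2 + 2k3 + k4) = 0.282861
x=0.300000, w=0.282861:
  k1 = f(0.300000, 0.282861) = 1.308316
  k2 = f(0.450000, 0.479109) = 1.618852
  k3 = f(0.450000, 0.525689) = 1.637019
  k4 = f(0.600000, 0.773967) = 1.967847
  w ← 0.282861 + (0.3/6)·(k1 + 2k2 + 2k3 + k4) = 0.772257
w(0.6) ≈ 0.7723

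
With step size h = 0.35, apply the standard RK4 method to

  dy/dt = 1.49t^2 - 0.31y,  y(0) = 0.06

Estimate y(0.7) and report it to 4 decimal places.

RK4: k1 = f(t_n, y_n); k2 = f(t_n + h/2, y_n + (h/2)·k1); k3 = f(t_n + h/2, y_n + (h/2)·k2); k4 = f(t_n + h, y_n + h·k3); y_{n+1} = y_n + (h/6)·(k1 + 2k2 + 2k3 + k4).
t=0.000000, y=0.060000:
  k1 = f(0.000000, 0.060000) = -0.018600
  k2 = f(0.175000, 0.056745) = 0.028040
  k3 = f(0.175000, 0.064907) = 0.025510
  k4 = f(0.350000, 0.068929) = 0.161157
  y ← 0.060000 + (0.35/6)·(k1 + 2k2 + 2k3 + k4) = 0.074563
t=0.350000, y=0.074563:
  k1 = f(0.350000, 0.074563) = 0.159410
  k2 = f(0.525000, 0.102460) = 0.378919
  k3 = f(0.525000, 0.140874) = 0.367010
  k4 = f(0.700000, 0.203017) = 0.667165
  y ← 0.074563 + (0.35/6)·(k1 + 2k2 + 2k3 + k4) = 0.209805
y(0.7) ≈ 0.2098

0.2098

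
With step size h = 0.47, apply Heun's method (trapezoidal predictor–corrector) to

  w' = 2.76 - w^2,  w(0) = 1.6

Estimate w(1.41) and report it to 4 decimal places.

1.6441

Heun: k1 = f(t_n, w_n); k2 = f(t_n + h, w_n + h·k1); w_{n+1} = w_n + (h/2)·(k1 + k2).
t=0.000000, w=1.600000:
  k1 = f(0.000000, 1.600000) = 0.200000
  k2 = f(0.470000, 1.694000) = -0.109636
  w ← 1.600000 + (0.47/2)·(0.200000 + (-0.109636)) = 1.621236
t=0.470000, w=1.621236:
  k1 = f(0.470000, 1.621236) = 0.131595
  k2 = f(0.940000, 1.683085) = -0.072776
  w ← 1.621236 + (0.47/2)·(0.131595 + (-0.072776)) = 1.635058
t=0.940000, w=1.635058:
  k1 = f(0.940000, 1.635058) = 0.086585
  k2 = f(1.410000, 1.675753) = -0.048148
  w ← 1.635058 + (0.47/2)·(0.086585 + (-0.048148)) = 1.644091
w(1.41) ≈ 1.6441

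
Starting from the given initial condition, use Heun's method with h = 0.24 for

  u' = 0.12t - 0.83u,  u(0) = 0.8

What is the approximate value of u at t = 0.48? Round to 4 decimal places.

Heun: k1 = f(t_n, u_n); k2 = f(t_n + h, u_n + h·k1); u_{n+1} = u_n + (h/2)·(k1 + k2).
t=0.000000, u=0.800000:
  k1 = f(0.000000, 0.800000) = -0.664000
  k2 = f(0.240000, 0.640640) = -0.502931
  u ← 0.800000 + (0.24/2)·(-0.664000 + (-0.502931)) = 0.659968
t=0.240000, u=0.659968:
  k1 = f(0.240000, 0.659968) = -0.518974
  k2 = f(0.480000, 0.535415) = -0.386794
  u ← 0.659968 + (0.24/2)·(-0.518974 + (-0.386794)) = 0.551276
u(0.48) ≈ 0.5513

0.5513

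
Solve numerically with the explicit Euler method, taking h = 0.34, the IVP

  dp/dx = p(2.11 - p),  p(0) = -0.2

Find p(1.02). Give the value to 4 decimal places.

Euler: p_{n+1} = p_n + h·f(x_n, p_n).
x=0.000000, p=-0.200000: f=-0.462000 → p ← -0.200000 + 0.34·(-0.462000) = -0.357080
x=0.340000, p=-0.357080: f=-0.880945 → p ← -0.357080 + 0.34·(-0.880945) = -0.656601
x=0.680000, p=-0.656601: f=-1.816554 → p ← -0.656601 + 0.34·(-1.816554) = -1.274230
p(1.02) ≈ -1.2742

-1.2742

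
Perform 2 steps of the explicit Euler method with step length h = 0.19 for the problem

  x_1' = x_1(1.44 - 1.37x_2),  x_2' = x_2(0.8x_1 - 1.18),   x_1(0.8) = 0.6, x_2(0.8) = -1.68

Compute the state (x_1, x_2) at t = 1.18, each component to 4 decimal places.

Euler on (x_1,x_2): x_1_{n+1} = x_1_n + h·x_1', x_2_{n+1} = x_2_n + h·x_2'.
0.800000: (0.600000, -1.680000); f=(2.244960, 1.176000) → (1.026542, -1.456560)
0.990000: (1.026542, -1.456560); f=(3.526673, 0.522564) → (1.696610, -1.357273)
(x_1(1.18), x_2(1.18)) ≈ (1.6966, -1.3573)

1.6966, -1.3573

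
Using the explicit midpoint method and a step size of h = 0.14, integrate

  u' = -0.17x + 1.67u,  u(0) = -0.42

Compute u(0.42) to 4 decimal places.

Midpoint: k1 = f(x_n, u_n); k2 = f(x_n + h/2, u_n + (h/2)·k1); u_{n+1} = u_n + h·k2.
x=0.000000, u=-0.420000:
  k1 = f(0.000000, -0.420000) = -0.701400
  k2 = f(0.070000, -0.469098) = -0.795294
  u ← -0.420000 + 0.14·(-0.795294) = -0.531341
x=0.140000, u=-0.531341:
  k1 = f(0.140000, -0.531341) = -0.911140
  k2 = f(0.210000, -0.595121) = -1.029552
  u ← -0.531341 + 0.14·(-1.029552) = -0.675478
x=0.280000, u=-0.675478:
  k1 = f(0.280000, -0.675478) = -1.175649
  k2 = f(0.350000, -0.757774) = -1.324982
  u ← -0.675478 + 0.14·(-1.324982) = -0.860976
u(0.42) ≈ -0.8610

-0.8610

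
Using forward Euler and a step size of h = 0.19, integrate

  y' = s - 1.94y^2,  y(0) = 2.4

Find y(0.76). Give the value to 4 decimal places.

0.3959

Euler: y_{n+1} = y_n + h·f(s_n, y_n).
s=0.000000, y=2.400000: f=-11.174400 → y ← 2.400000 + 0.19·(-11.174400) = 0.276864
s=0.190000, y=0.276864: f=0.041292 → y ← 0.276864 + 0.19·0.041292 = 0.284709
s=0.380000, y=0.284709: f=0.222745 → y ← 0.284709 + 0.19·0.222745 = 0.327031
s=0.570000, y=0.327031: f=0.362518 → y ← 0.327031 + 0.19·0.362518 = 0.395909
y(0.76) ≈ 0.3959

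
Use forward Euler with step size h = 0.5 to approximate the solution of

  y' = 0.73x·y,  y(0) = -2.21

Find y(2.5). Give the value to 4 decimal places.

-9.5500

Euler: y_{n+1} = y_n + h·f(x_n, y_n).
x=0.000000, y=-2.210000: f=0.000000 → y ← -2.210000 + 0.5·0.000000 = -2.210000
x=0.500000, y=-2.210000: f=-0.806650 → y ← -2.210000 + 0.5·(-0.806650) = -2.613325
x=1.000000, y=-2.613325: f=-1.907727 → y ← -2.613325 + 0.5·(-1.907727) = -3.567189
x=1.500000, y=-3.567189: f=-3.906072 → y ← -3.567189 + 0.5·(-3.906072) = -5.520224
x=2.000000, y=-5.520224: f=-8.059528 → y ← -5.520224 + 0.5·(-8.059528) = -9.549988
y(2.5) ≈ -9.5500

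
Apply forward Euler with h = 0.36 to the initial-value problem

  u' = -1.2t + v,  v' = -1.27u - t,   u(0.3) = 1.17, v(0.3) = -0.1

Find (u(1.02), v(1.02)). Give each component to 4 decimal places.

Euler on (u,v): u_{n+1} = u_n + h·u', v_{n+1} = v_n + h·v'.
0.300000: (1.170000, -0.100000); f=(-0.460000, -1.785900) → (1.004400, -0.742924)
0.660000: (1.004400, -0.742924); f=(-1.534924, -1.935588) → (0.451827, -1.439736)
(u(1.02), v(1.02)) ≈ (0.4518, -1.4397)

0.4518, -1.4397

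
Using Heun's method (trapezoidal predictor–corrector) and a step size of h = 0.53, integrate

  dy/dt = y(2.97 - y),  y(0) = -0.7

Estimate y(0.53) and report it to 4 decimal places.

Heun: k1 = f(t_n, y_n); k2 = f(t_n + h, y_n + h·k1); y_{n+1} = y_n + (h/2)·(k1 + k2).
t=0.000000, y=-0.700000:
  k1 = f(0.000000, -0.700000) = -2.569000
  k2 = f(0.530000, -2.061570) = -10.372934
  y ← -0.700000 + (0.53/2)·(-2.569000 + (-10.372934)) = -4.129612
y(0.53) ≈ -4.1296

-4.1296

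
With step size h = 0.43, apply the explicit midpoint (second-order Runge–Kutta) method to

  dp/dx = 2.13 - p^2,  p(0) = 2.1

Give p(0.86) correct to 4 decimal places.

Midpoint: k1 = f(x_n, p_n); k2 = f(x_n + h/2, p_n + (h/2)·k1); p_{n+1} = p_n + h·k2.
x=0.000000, p=2.100000:
  k1 = f(0.000000, 2.100000) = -2.280000
  k2 = f(0.215000, 1.609800) = -0.461456
  p ← 2.100000 + 0.43·(-0.461456) = 1.901574
x=0.430000, p=1.901574:
  k1 = f(0.430000, 1.901574) = -1.485983
  k2 = f(0.645000, 1.582087) = -0.373001
  p ← 1.901574 + 0.43·(-0.373001) = 1.741184
p(0.86) ≈ 1.7412

1.7412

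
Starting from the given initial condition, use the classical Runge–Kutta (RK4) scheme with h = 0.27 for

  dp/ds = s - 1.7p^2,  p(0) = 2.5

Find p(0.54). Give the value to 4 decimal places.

RK4: k1 = f(s_n, p_n); k2 = f(s_n + h/2, p_n + (h/2)·k1); k3 = f(s_n + h/2, p_n + (h/2)·k2); k4 = f(s_n + h, p_n + h·k3); p_{n+1} = p_n + (h/6)·(k1 + 2k2 + 2k3 + k4).
s=0.000000, p=2.500000:
  k1 = f(0.000000, 2.500000) = -10.625000
  k2 = f(0.135000, 1.065625) = -1.795446
  k3 = f(0.135000, 2.257615) = -8.529601
  k4 = f(0.270000, 0.197008) = 0.204020
  p ← 2.500000 + (0.27/6)·(k1 + 2k2 + 2k3 + k4) = 1.101802
s=0.270000, p=1.101802:
  k1 = f(0.270000, 1.101802) = -1.793743
  k2 = f(0.405000, 0.859646) = -0.851286
  k3 = f(0.405000, 0.986878) = -1.250678
  k4 = f(0.540000, 0.764119) = -0.452591
  p ← 1.101802 + (0.27/6)·(k1 + 2k2 + 2k3 + k4) = 0.811540
p(0.54) ≈ 0.8115

0.8115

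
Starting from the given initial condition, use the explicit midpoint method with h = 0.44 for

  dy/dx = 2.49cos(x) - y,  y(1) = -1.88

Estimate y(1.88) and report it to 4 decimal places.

-0.7783

Midpoint: k1 = f(x_n, y_n); k2 = f(x_n + h/2, y_n + (h/2)·k1); y_{n+1} = y_n + h·k2.
x=1.000000, y=-1.880000:
  k1 = f(1.000000, -1.880000) = 3.225353
  k2 = f(1.220000, -1.170422) = 2.026100
  y ← -1.880000 + 0.44·2.026100 = -0.988516
x=1.440000, y=-0.988516:
  k1 = f(1.440000, -0.988516) = 1.313271
  k2 = f(1.660000, -0.699596) = 0.477774
  y ← -0.988516 + 0.44·0.477774 = -0.778295
y(1.88) ≈ -0.7783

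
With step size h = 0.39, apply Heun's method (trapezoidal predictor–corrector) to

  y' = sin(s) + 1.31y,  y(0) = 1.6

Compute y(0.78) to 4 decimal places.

Heun: k1 = f(s_n, y_n); k2 = f(s_n + h, y_n + h·k1); y_{n+1} = y_n + (h/2)·(k1 + k2).
s=0.000000, y=1.600000:
  k1 = f(0.000000, 1.600000) = 2.096000
  k2 = f(0.390000, 2.417440) = 3.547035
  y ← 1.600000 + (0.39/2)·(2.096000 + 3.547035) = 2.700392
s=0.390000, y=2.700392:
  k1 = f(0.390000, 2.700392) = 3.917702
  k2 = f(0.780000, 4.228295) = 6.242346
  y ← 2.700392 + (0.39/2)·(3.917702 + 6.242346) = 4.681601
y(0.78) ≈ 4.6816

4.6816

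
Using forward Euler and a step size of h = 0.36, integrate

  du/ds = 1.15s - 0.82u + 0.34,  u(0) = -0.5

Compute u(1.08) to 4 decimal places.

Euler: u_{n+1} = u_n + h·f(s_n, u_n).
s=0.000000, u=-0.500000: f=0.750000 → u ← -0.500000 + 0.36·0.750000 = -0.230000
s=0.360000, u=-0.230000: f=0.942600 → u ← -0.230000 + 0.36·0.942600 = 0.109336
s=0.720000, u=0.109336: f=1.078344 → u ← 0.109336 + 0.36·1.078344 = 0.497540
u(1.08) ≈ 0.4975

0.4975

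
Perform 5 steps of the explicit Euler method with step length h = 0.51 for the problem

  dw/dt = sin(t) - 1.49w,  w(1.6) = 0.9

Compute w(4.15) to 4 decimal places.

Euler: w_{n+1} = w_n + h·f(t_n, w_n).
t=1.600000, w=0.900000: f=-0.341426 → w ← 0.900000 + 0.51·(-0.341426) = 0.725873
t=2.110000, w=0.725873: f=-0.223432 → w ← 0.725873 + 0.51·(-0.223432) = 0.611922
t=2.620000, w=0.611922: f=-0.413502 → w ← 0.611922 + 0.51·(-0.413502) = 0.401036
t=3.130000, w=0.401036: f=-0.585951 → w ← 0.401036 + 0.51·(-0.585951) = 0.102201
t=3.640000, w=0.102201: f=-0.630307 → w ← 0.102201 + 0.51·(-0.630307) = -0.219255
w(4.15) ≈ -0.2193

-0.2193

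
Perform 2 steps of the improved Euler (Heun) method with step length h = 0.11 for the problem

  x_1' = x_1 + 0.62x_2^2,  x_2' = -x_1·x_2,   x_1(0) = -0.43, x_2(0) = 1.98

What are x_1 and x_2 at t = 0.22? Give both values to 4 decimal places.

Heun on (x_1,x_2): k1 = f(t_n, state_n); k2 = f(t_n + h, state_n + h·k1); state_{n+1} = state_n + (h/2)·(k1 + k2).
0.000000: (-0.430000, 1.980000)
  k1 = (2.000648, 0.851400)
  predictor → (-0.209929, 2.073654)
  k2 = (2.456097, 0.435320)
  → (-0.184879, 2.050770)
0.110000: (-0.184879, 2.050770)
  k1 = (2.422628, 0.379144)
  predictor → (0.081610, 2.092475)
  k2 = (2.796251, -0.170767)
  → (0.102159, 2.062230)
(x_1(0.22), x_2(0.22)) ≈ (0.1022, 2.0622)

0.1022, 2.0622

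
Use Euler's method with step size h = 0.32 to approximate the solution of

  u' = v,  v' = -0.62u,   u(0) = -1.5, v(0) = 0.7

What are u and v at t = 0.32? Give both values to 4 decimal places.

Euler on (u,v): u_{n+1} = u_n + h·u', v_{n+1} = v_n + h·v'.
0.000000: (-1.500000, 0.700000); f=(0.700000, 0.930000) → (-1.276000, 0.997600)
(u(0.32), v(0.32)) ≈ (-1.2760, 0.9976)

-1.2760, 0.9976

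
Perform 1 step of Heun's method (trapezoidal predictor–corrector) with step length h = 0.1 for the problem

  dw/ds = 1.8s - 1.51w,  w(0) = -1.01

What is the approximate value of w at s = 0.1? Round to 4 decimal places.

-0.8600

Heun: k1 = f(s_n, w_n); k2 = f(s_n + h, w_n + h·k1); w_{n+1} = w_n + (h/2)·(k1 + k2).
s=0.000000, w=-1.010000:
  k1 = f(0.000000, -1.010000) = 1.525100
  k2 = f(0.100000, -0.857490) = 1.474810
  w ← -1.010000 + (0.1/2)·(1.525100 + 1.474810) = -0.860005
w(0.1) ≈ -0.8600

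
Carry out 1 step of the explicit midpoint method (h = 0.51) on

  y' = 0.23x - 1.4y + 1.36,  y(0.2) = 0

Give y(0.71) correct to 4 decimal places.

0.4910

Midpoint: k1 = f(x_n, y_n); k2 = f(x_n + h/2, y_n + (h/2)·k1); y_{n+1} = y_n + h·k2.
x=0.200000, y=0.000000:
  k1 = f(0.200000, 0.000000) = 1.406000
  k2 = f(0.455000, 0.358530) = 0.962708
  y ← 0.000000 + 0.51·0.962708 = 0.490981
y(0.71) ≈ 0.4910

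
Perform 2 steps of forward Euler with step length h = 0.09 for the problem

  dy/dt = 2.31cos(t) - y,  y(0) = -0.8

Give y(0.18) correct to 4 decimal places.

Euler: y_{n+1} = y_n + h·f(t_n, y_n).
t=0.000000, y=-0.800000: f=3.110000 → y ← -0.800000 + 0.09·3.110000 = -0.520100
t=0.090000, y=-0.520100: f=2.820751 → y ← -0.520100 + 0.09·2.820751 = -0.266232
y(0.18) ≈ -0.2662

-0.2662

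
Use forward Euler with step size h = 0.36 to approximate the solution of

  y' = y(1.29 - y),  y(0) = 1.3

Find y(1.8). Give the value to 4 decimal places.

1.2904

Euler: y_{n+1} = y_n + h·f(x_n, y_n).
x=0.000000, y=1.300000: f=-0.013000 → y ← 1.300000 + 0.36·(-0.013000) = 1.295320
x=0.360000, y=1.295320: f=-0.006891 → y ← 1.295320 + 0.36·(-0.006891) = 1.292839
x=0.720000, y=1.292839: f=-0.003671 → y ← 1.292839 + 0.36·(-0.003671) = 1.291518
x=1.080000, y=1.291518: f=-0.001960 → y ← 1.291518 + 0.36·(-0.001960) = 1.290812
x=1.440000, y=1.290812: f=-0.001048 → y ← 1.290812 + 0.36·(-0.001048) = 1.290435
y(1.8) ≈ 1.2904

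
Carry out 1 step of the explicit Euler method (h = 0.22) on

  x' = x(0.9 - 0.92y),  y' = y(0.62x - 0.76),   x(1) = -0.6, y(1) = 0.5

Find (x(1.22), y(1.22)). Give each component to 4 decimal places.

Euler on (x,y): x_{n+1} = x_n + h·x', y_{n+1} = y_n + h·y'.
1.000000: (-0.600000, 0.500000); f=(-0.264000, -0.566000) → (-0.658080, 0.375480)
(x(1.22), y(1.22)) ≈ (-0.6581, 0.3755)

-0.6581, 0.3755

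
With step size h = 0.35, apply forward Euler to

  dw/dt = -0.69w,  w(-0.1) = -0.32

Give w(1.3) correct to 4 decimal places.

-0.1059

Euler: w_{n+1} = w_n + h·f(t_n, w_n).
t=-0.100000, w=-0.320000: f=0.220800 → w ← -0.320000 + 0.35·0.220800 = -0.242720
t=0.250000, w=-0.242720: f=0.167477 → w ← -0.242720 + 0.35·0.167477 = -0.184103
t=0.600000, w=-0.184103: f=0.127031 → w ← -0.184103 + 0.35·0.127031 = -0.139642
t=0.950000, w=-0.139642: f=0.096353 → w ← -0.139642 + 0.35·0.096353 = -0.105919
w(1.3) ≈ -0.1059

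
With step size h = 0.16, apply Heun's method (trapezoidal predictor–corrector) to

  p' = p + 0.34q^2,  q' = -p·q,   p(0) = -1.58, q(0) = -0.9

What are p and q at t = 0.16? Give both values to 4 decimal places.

Heun on (p,q): k1 = f(t_n, state_n); k2 = f(t_n + h, state_n + h·k1); state_{n+1} = state_n + (h/2)·(k1 + k2).
0.000000: (-1.580000, -0.900000)
  k1 = (-1.304600, -1.422000)
  predictor → (-1.788736, -1.127520)
  k2 = (-1.356494, -2.016836)
  → (-1.792887, -1.175107)
(p(0.16), q(0.16)) ≈ (-1.7929, -1.1751)

-1.7929, -1.1751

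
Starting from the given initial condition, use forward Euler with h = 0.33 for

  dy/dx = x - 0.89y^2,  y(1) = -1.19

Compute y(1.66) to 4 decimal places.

Euler: y_{n+1} = y_n + h·f(x_n, y_n).
x=1.000000, y=-1.190000: f=-0.260329 → y ← -1.190000 + 0.33·(-0.260329) = -1.275909
x=1.330000, y=-1.275909: f=-0.118869 → y ← -1.275909 + 0.33·(-0.118869) = -1.315135
y(1.66) ≈ -1.3151

-1.3151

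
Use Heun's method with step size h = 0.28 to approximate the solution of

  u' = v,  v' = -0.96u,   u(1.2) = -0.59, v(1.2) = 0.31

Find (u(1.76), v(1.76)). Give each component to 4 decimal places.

Heun on (u,v): k1 = f(s_n, state_n); k2 = f(s_n + h, state_n + h·k1); state_{n+1} = state_n + (h/2)·(k1 + k2).
1.200000: (-0.590000, 0.310000)
  k1 = (0.310000, 0.566400)
  predictor → (-0.503200, 0.468592)
  k2 = (0.468592, 0.483072)
  → (-0.480997, 0.456926)
1.480000: (-0.480997, 0.456926)
  k1 = (0.456926, 0.461757)
  predictor → (-0.353058, 0.586218)
  k2 = (0.586218, 0.338936)
  → (-0.334957, 0.569023)
(u(1.76), v(1.76)) ≈ (-0.3350, 0.5690)

-0.3350, 0.5690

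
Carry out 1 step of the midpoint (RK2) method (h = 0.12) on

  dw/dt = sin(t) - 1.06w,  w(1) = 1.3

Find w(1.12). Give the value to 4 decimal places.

Midpoint: k1 = f(t_n, w_n); k2 = f(t_n + h/2, w_n + (h/2)·k1); w_{n+1} = w_n + h·k2.
t=1.000000, w=1.300000:
  k1 = f(1.000000, 1.300000) = -0.536529
  k2 = f(1.060000, 1.267808) = -0.471521
  w ← 1.300000 + 0.12·(-0.471521) = 1.243417
w(1.12) ≈ 1.2434

1.2434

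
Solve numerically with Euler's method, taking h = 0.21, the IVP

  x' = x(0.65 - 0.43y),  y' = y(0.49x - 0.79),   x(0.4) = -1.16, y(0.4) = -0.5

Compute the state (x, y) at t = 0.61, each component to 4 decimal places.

-1.3707, -0.3574

Euler on (x,y): x_{n+1} = x_n + h·x', y_{n+1} = y_n + h·y'.
0.400000: (-1.160000, -0.500000); f=(-1.003400, 0.679200) → (-1.370714, -0.357368)
(x(0.61), y(0.61)) ≈ (-1.3707, -0.3574)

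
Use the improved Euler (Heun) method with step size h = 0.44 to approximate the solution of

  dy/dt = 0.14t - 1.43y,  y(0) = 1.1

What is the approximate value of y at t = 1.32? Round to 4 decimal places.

0.2757

Heun: k1 = f(t_n, y_n); k2 = f(t_n + h, y_n + h·k1); y_{n+1} = y_n + (h/2)·(k1 + k2).
t=0.000000, y=1.100000:
  k1 = f(0.000000, 1.100000) = -1.573000
  k2 = f(0.440000, 0.407880) = -0.521668
  y ← 1.100000 + (0.44/2)·(-1.573000 + (-0.521668)) = 0.639173
t=0.440000, y=0.639173:
  k1 = f(0.440000, 0.639173) = -0.852417
  k2 = f(0.880000, 0.264109) = -0.254476
  y ← 0.639173 + (0.44/2)·(-0.852417 + (-0.254476)) = 0.395656
t=0.880000, y=0.395656:
  k1 = f(0.880000, 0.395656) = -0.442589
  k2 = f(1.320000, 0.200917) = -0.102512
  y ← 0.395656 + (0.44/2)·(-0.442589 + (-0.102512)) = 0.275734
y(1.32) ≈ 0.2757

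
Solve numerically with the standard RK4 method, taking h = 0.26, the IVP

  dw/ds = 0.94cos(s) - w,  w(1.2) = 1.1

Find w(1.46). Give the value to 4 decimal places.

0.8982

RK4: k1 = f(s_n, w_n); k2 = f(s_n + h/2, w_n + (h/2)·k1); k3 = f(s_n + h/2, w_n + (h/2)·k2); k4 = f(s_n + h, w_n + h·k3); w_{n+1} = w_n + (h/6)·(k1 + 2k2 + 2k3 + k4).
s=1.200000, w=1.100000:
  k1 = f(1.200000, 1.100000) = -0.759384
  k2 = f(1.330000, 1.001280) = -0.777113
  k3 = f(1.330000, 0.998975) = -0.774808
  k4 = f(1.460000, 0.898550) = -0.794614
  w ← 1.100000 + (0.26/6)·(k1 + 2k2 + 2k3 + k4) = 0.898160
w(1.46) ≈ 0.8982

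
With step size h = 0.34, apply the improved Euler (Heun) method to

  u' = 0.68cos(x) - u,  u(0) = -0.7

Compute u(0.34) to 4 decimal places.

Heun: k1 = f(x_n, u_n); k2 = f(x_n + h, u_n + h·k1); u_{n+1} = u_n + (h/2)·(k1 + k2).
x=0.000000, u=-0.700000:
  k1 = f(0.000000, -0.700000) = 1.380000
  k2 = f(0.340000, -0.230800) = 0.871873
  u ← -0.700000 + (0.34/2)·(1.380000 + 0.871873) = -0.317182
u(0.34) ≈ -0.3172

-0.3172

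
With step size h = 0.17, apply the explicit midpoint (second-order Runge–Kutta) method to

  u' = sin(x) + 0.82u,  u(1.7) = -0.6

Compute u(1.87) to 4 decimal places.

-0.5116

Midpoint: k1 = f(x_n, u_n); k2 = f(x_n + h/2, u_n + (h/2)·k1); u_{n+1} = u_n + h·k2.
x=1.700000, u=-0.600000:
  k1 = f(1.700000, -0.600000) = 0.499665
  k2 = f(1.785000, -0.557528) = 0.519973
  u ← -0.600000 + 0.17·0.519973 = -0.511605
u(1.87) ≈ -0.5116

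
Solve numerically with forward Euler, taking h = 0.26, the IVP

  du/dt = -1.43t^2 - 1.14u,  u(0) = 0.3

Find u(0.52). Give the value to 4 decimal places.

0.1234

Euler: u_{n+1} = u_n + h·f(t_n, u_n).
t=0.000000, u=0.300000: f=-0.342000 → u ← 0.300000 + 0.26·(-0.342000) = 0.211080
t=0.260000, u=0.211080: f=-0.337299 → u ← 0.211080 + 0.26·(-0.337299) = 0.123382
u(0.52) ≈ 0.1234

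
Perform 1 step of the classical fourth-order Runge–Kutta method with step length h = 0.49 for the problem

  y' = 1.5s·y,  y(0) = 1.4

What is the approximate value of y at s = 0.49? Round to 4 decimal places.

RK4: k1 = f(s_n, y_n); k2 = f(s_n + h/2, y_n + (h/2)·k1); k3 = f(s_n + h/2, y_n + (h/2)·k2); k4 = f(s_n + h, y_n + h·k3); y_{n+1} = y_n + (h/6)·(k1 + 2k2 + 2k3 + k4).
s=0.000000, y=1.400000:
  k1 = f(0.000000, 1.400000) = 0.000000
  k2 = f(0.245000, 1.400000) = 0.514500
  k3 = f(0.245000, 1.526052) = 0.560824
  k4 = f(0.490000, 1.674804) = 1.230981
  y ← 1.400000 + (0.49/6)·(k1 + 2k2 + 2k3 + k4) = 1.676166
y(0.49) ≈ 1.6762

1.6762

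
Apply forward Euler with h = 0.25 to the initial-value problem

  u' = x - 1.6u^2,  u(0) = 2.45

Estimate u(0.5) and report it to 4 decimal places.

0.1105

Euler: u_{n+1} = u_n + h·f(x_n, u_n).
x=0.000000, u=2.450000: f=-9.604000 → u ← 2.450000 + 0.25·(-9.604000) = 0.049000
x=0.250000, u=0.049000: f=0.246158 → u ← 0.049000 + 0.25·0.246158 = 0.110540
u(0.5) ≈ 0.1105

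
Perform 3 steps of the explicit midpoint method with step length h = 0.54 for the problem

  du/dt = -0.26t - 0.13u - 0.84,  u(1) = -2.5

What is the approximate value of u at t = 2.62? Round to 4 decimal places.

Midpoint: k1 = f(t_n, u_n); k2 = f(t_n + h/2, u_n + (h/2)·k1); u_{n+1} = u_n + h·k2.
t=1.000000, u=-2.500000:
  k1 = f(1.000000, -2.500000) = -0.775000
  k2 = f(1.270000, -2.709250) = -0.817997
  u ← -2.500000 + 0.54·(-0.817997) = -2.941719
t=1.540000, u=-2.941719:
  k1 = f(1.540000, -2.941719) = -0.857977
  k2 = f(1.810000, -3.173372) = -0.898062
  u ← -2.941719 + 0.54·(-0.898062) = -3.426672
t=2.080000, u=-3.426672:
  k1 = f(2.080000, -3.426672) = -0.935333
  k2 = f(2.350000, -3.679212) = -0.972702
  u ← -3.426672 + 0.54·(-0.972702) = -3.951931
u(2.62) ≈ -3.9519

-3.9519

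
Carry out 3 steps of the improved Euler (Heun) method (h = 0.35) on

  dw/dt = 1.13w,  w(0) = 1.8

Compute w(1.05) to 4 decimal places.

Heun: k1 = f(t_n, w_n); k2 = f(t_n + h, w_n + h·k1); w_{n+1} = w_n + (h/2)·(k1 + k2).
t=0.000000, w=1.800000:
  k1 = f(0.000000, 1.800000) = 2.034000
  k2 = f(0.350000, 2.511900) = 2.838447
  w ← 1.800000 + (0.35/2)·(2.034000 + 2.838447) = 2.652678
t=0.350000, w=2.652678:
  k1 = f(0.350000, 2.652678) = 2.997526
  k2 = f(0.700000, 3.701812) = 4.183048
  w ← 2.652678 + (0.35/2)·(2.997526 + 4.183048) = 3.909279
t=0.700000, w=3.909279:
  k1 = f(0.700000, 3.909279) = 4.417485
  k2 = f(1.050000, 5.455399) = 6.164600
  w ← 3.909279 + (0.35/2)·(4.417485 + 6.164600) = 5.761144
w(1.05) ≈ 5.7611

5.7611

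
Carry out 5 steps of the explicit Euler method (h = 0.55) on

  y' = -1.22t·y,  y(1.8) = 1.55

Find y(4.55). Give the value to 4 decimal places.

-0.3892

Euler: y_{n+1} = y_n + h·f(t_n, y_n).
t=1.800000, y=1.550000: f=-3.403800 → y ← 1.550000 + 0.55·(-3.403800) = -0.322090
t=2.350000, y=-0.322090: f=0.923432 → y ← -0.322090 + 0.55·0.923432 = 0.185798
t=2.900000, y=0.185798: f=-0.657352 → y ← 0.185798 + 0.55·(-0.657352) = -0.175746
t=3.450000, y=-0.175746: f=0.739715 → y ← -0.175746 + 0.55·0.739715 = 0.231097
t=4.000000, y=0.231097: f=-1.127754 → y ← 0.231097 + 0.55·(-1.127754) = -0.389168
y(4.55) ≈ -0.3892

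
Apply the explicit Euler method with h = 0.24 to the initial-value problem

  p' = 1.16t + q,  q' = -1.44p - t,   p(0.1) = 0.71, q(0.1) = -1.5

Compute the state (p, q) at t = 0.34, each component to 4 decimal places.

Euler on (p,q): p_{n+1} = p_n + h·p', q_{n+1} = q_n + h·q'.
0.100000: (0.710000, -1.500000); f=(-1.384000, -1.122400) → (0.377840, -1.769376)
(p(0.34), q(0.34)) ≈ (0.3778, -1.7694)

0.3778, -1.7694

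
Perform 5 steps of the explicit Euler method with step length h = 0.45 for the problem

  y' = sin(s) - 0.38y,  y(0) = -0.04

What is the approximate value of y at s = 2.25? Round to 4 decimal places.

1.1403

Euler: y_{n+1} = y_n + h·f(s_n, y_n).
s=0.000000, y=-0.040000: f=0.015200 → y ← -0.040000 + 0.45·0.015200 = -0.033160
s=0.450000, y=-0.033160: f=0.447566 → y ← -0.033160 + 0.45·0.447566 = 0.168245
s=0.900000, y=0.168245: f=0.719394 → y ← 0.168245 + 0.45·0.719394 = 0.491972
s=1.350000, y=0.491972: f=0.788774 → y ← 0.491972 + 0.45·0.788774 = 0.846920
s=1.800000, y=0.846920: f=0.652018 → y ← 0.846920 + 0.45·0.652018 = 1.140328
y(2.25) ≈ 1.1403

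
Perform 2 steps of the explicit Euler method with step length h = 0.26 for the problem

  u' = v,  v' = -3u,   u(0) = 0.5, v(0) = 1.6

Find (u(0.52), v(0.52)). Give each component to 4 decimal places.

1.2306, 0.4955

Euler on (u,v): u_{n+1} = u_n + h·u', v_{n+1} = v_n + h·v'.
0.000000: (0.500000, 1.600000); f=(1.600000, -1.500000) → (0.916000, 1.210000)
0.260000: (0.916000, 1.210000); f=(1.210000, -2.748000) → (1.230600, 0.495520)
(u(0.52), v(0.52)) ≈ (1.2306, 0.4955)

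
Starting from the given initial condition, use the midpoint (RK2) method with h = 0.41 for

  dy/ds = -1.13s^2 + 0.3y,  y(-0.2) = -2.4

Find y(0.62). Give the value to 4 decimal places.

-3.1500

Midpoint: k1 = f(s_n, y_n); k2 = f(s_n + h/2, y_n + (h/2)·k1); y_{n+1} = y_n + h·k2.
s=-0.200000, y=-2.400000:
  k1 = f(-0.200000, -2.400000) = -0.765200
  k2 = f(0.005000, -2.556866) = -0.767088
  y ← -2.400000 + 0.41·(-0.767088) = -2.714506
s=0.210000, y=-2.714506:
  k1 = f(0.210000, -2.714506) = -0.864185
  k2 = f(0.415000, -2.891664) = -1.062113
  y ← -2.714506 + 0.41·(-1.062113) = -3.149973
y(0.62) ≈ -3.1500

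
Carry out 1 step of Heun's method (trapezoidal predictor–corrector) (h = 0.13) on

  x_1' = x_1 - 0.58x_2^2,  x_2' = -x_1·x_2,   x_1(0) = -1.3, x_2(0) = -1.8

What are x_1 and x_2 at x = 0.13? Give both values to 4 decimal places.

Heun on (x_1,x_2): k1 = f(x_n, state_n); k2 = f(x_n + h, state_n + h·k1); state_{n+1} = state_n + (h/2)·(k1 + k2).
0.000000: (-1.300000, -1.800000)
  k1 = (-3.179200, -2.340000)
  predictor → (-1.713296, -2.104200)
  k2 = (-4.281337, -3.605117)
  → (-1.784935, -2.186433)
(x_1(0.13), x_2(0.13)) ≈ (-1.7849, -2.1864)

-1.7849, -2.1864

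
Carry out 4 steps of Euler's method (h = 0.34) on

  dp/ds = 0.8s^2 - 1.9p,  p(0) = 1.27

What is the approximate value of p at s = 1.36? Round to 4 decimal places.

Euler: p_{n+1} = p_n + h·f(s_n, p_n).
s=0.000000, p=1.270000: f=-2.413000 → p ← 1.270000 + 0.34·(-2.413000) = 0.449580
s=0.340000, p=0.449580: f=-0.761722 → p ← 0.449580 + 0.34·(-0.761722) = 0.190595
s=0.680000, p=0.190595: f=0.007790 → p ← 0.190595 + 0.34·0.007790 = 0.193243
s=1.020000, p=0.193243: f=0.465158 → p ← 0.193243 + 0.34·0.465158 = 0.351397
p(1.36) ≈ 0.3514

0.3514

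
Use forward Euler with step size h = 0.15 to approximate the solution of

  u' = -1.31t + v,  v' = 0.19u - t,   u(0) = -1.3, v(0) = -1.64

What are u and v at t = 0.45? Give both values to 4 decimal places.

Euler on (u,v): u_{n+1} = u_n + h·u', v_{n+1} = v_n + h·v'.
0.000000: (-1.300000, -1.640000); f=(-1.640000, -0.247000) → (-1.546000, -1.677050)
0.150000: (-1.546000, -1.677050); f=(-1.873550, -0.443740) → (-1.827033, -1.743611)
0.300000: (-1.827033, -1.743611); f=(-2.136611, -0.647136) → (-2.147524, -1.840681)
(u(0.45), v(0.45)) ≈ (-2.1475, -1.8407)

-2.1475, -1.8407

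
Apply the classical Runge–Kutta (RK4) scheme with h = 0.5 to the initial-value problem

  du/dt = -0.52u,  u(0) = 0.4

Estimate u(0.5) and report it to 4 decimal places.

RK4: k1 = f(t_n, u_n); k2 = f(t_n + h/2, u_n + (h/2)·k1); k3 = f(t_n + h/2, u_n + (h/2)·k2); k4 = f(t_n + h, u_n + h·k3); u_{n+1} = u_n + (h/6)·(k1 + 2k2 + 2k3 + k4).
t=0.000000, u=0.400000:
  k1 = f(0.000000, 0.400000) = -0.208000
  k2 = f(0.250000, 0.348000) = -0.180960
  k3 = f(0.250000, 0.354760) = -0.184475
  k4 = f(0.500000, 0.307762) = -0.160036
  u ← 0.400000 + (0.5/6)·(k1 + 2k2 + 2k3 + k4) = 0.308424
u(0.5) ≈ 0.3084

0.3084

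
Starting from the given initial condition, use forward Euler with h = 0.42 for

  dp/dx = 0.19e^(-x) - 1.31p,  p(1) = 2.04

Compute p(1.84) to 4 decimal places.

Euler: p_{n+1} = p_n + h·f(x_n, p_n).
x=1.000000, p=2.040000: f=-2.602503 → p ← 2.040000 + 0.42·(-2.602503) = 0.946949
x=1.420000, p=0.946949: f=-1.194577 → p ← 0.946949 + 0.42·(-1.194577) = 0.445226
p(1.84) ≈ 0.4452

0.4452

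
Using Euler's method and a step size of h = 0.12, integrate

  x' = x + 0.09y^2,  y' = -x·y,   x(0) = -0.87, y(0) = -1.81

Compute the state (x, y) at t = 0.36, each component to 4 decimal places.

-1.0761, -2.4934

Euler on (x,y): x_{n+1} = x_n + h·x', y_{n+1} = y_n + h·y'.
0.000000: (-0.870000, -1.810000); f=(-0.575151, -1.574700) → (-0.939018, -1.998964)
0.120000: (-0.939018, -1.998964); f=(-0.579391, -1.877063) → (-1.008545, -2.224212)
0.240000: (-1.008545, -2.224212); f=(-0.563304, -2.243218) → (-1.076142, -2.493398)
(x(0.36), y(0.36)) ≈ (-1.0761, -2.4934)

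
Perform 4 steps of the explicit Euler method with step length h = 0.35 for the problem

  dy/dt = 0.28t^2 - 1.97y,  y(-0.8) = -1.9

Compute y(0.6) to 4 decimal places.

Euler: y_{n+1} = y_n + h·f(t_n, y_n).
t=-0.800000, y=-1.900000: f=3.922200 → y ← -1.900000 + 0.35·3.922200 = -0.527230
t=-0.450000, y=-0.527230: f=1.095343 → y ← -0.527230 + 0.35·1.095343 = -0.143860
t=-0.100000, y=-0.143860: f=0.286204 → y ← -0.143860 + 0.35·0.286204 = -0.043689
t=0.250000, y=-0.043689: f=0.103566 → y ← -0.043689 + 0.35·0.103566 = -0.007440
y(0.6) ≈ -0.0074

-0.0074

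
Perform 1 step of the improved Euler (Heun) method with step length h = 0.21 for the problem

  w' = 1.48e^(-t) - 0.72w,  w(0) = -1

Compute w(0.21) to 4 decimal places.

-0.6024

Heun: k1 = f(t_n, w_n); k2 = f(t_n + h, w_n + h·k1); w_{n+1} = w_n + (h/2)·(k1 + k2).
t=0.000000, w=-1.000000:
  k1 = f(0.000000, -1.000000) = 2.200000
  k2 = f(0.210000, -0.538000) = 1.587025
  w ← -1.000000 + (0.21/2)·(2.200000 + 1.587025) = -0.602362
w(0.21) ≈ -0.6024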